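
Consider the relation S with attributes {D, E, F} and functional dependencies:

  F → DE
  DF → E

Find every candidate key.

{F}

{F}⁺: F→DE adds D, E → {D, E, F}.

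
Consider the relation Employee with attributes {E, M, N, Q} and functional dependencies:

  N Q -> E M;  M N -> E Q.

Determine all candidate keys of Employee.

{M, N}⁺: MN→EQ adds E, Q → {E, M, N, Q}. Minimal: {N}⁺ = {N}; {M}⁺ = {M} — none reach the full schema.
{N, Q}⁺: NQ→EM adds E, M → {E, M, N, Q}. Minimal: {Q}⁺ = {Q}; {N}⁺ = {N} — none reach the full schema.

{M, N}, {N, Q}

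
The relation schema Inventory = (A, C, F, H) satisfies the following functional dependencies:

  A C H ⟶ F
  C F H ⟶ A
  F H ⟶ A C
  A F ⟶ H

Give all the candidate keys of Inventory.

{A, F}, {F, H}, {A, C, H}

{A, F}⁺: AF→H adds H; FH→AC adds C → {A, C, F, H}. Minimal: {F}⁺ = {F}; {A}⁺ = {A} — none reach the full schema.
{F, H}⁺: FH→AC adds A, C → {A, C, F, H}. Minimal: {H}⁺ = {H}; {F}⁺ = {F} — none reach the full schema.
{A, C, H}⁺: ACH→F adds F → {A, C, F, H}. Minimal: {C, H}⁺ = {C, H}; {A, H}⁺ = {A, H}; {A, C}⁺ = {A, C} — none reach the full schema.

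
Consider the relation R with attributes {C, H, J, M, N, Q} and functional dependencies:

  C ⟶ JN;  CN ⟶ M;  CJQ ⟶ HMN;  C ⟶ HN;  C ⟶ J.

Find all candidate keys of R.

Attributes C, Q never appear on any right-hand side, so every candidate key must contain {C, Q}.
{C, Q}⁺ = {C, H, J, M, N, Q}, which is all of the schema, so {C, Q} is the only candidate key.

CQ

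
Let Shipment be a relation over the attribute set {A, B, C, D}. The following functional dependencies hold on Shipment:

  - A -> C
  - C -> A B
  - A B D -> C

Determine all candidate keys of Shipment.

{A, D}; {C, D}

{A, D}⁺: A→C adds C; C→AB adds B → {A, B, C, D}. Minimal: {D}⁺ = {D}; {A}⁺ = {A, B, C} — none reach the full schema.
{C, D}⁺: C→AB adds A, B → {A, B, C, D}. Minimal: {D}⁺ = {D}; {C}⁺ = {A, B, C} — none reach the full schema.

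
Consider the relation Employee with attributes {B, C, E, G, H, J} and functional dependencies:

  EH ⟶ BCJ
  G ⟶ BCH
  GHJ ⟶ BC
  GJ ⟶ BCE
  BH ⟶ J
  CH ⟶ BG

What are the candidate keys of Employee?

G, CH, EH

{G}⁺: G→BCH adds B, C, H; BH→J adds J; GJ→BCE adds E → {B, C, E, G, H, J}.
{C, H}⁺: CH→BG adds B, G; BH→J adds J; GJ→BCE adds E → {B, C, E, G, H, J}. Minimal: {H}⁺ = {H}; {C}⁺ = {C} — none reach the full schema.
{E, H}⁺: EH→BCJ adds B, C, J; CH→BG adds G → {B, C, E, G, H, J}. Minimal: {H}⁺ = {H}; {E}⁺ = {E} — none reach the full schema.
Any other superkey contains one of these as a subset, so there are no further candidate keys.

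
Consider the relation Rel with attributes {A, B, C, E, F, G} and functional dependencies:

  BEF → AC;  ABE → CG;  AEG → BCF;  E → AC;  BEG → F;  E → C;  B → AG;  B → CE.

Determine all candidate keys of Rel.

{B}⁺: B→AG adds A, G; B→CE adds C, E; AEG→BCF adds F → {A, B, C, E, F, G}.
{E, G}⁺: E→AC adds A, C; AEG→BCF adds B, F → {A, B, C, E, F, G}. Minimal: {G}⁺ = {G}; {E}⁺ = {A, C, E} — none reach the full schema.

{B}, {E, G}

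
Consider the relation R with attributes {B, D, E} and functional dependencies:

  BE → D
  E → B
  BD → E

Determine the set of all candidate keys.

(E), (B, D)

{E}⁺: E→B adds B; BE→D adds D → {B, D, E}.
{B, D}⁺: BD→E adds E → {B, D, E}. Minimal: {D}⁺ = {D}; {B}⁺ = {B} — none reach the full schema.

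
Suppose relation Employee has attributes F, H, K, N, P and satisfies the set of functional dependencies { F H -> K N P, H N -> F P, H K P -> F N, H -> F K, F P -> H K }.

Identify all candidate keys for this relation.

{H}⁺: H→FK adds F, K; FH→KNP adds N, P → {F, H, K, N, P}.
{F, P}⁺: FP→HK adds H, K; FH→KNP adds N → {F, H, K, N, P}. Minimal: {P}⁺ = {P}; {F}⁺ = {F} — none reach the full schema.
Any other superkey contains one of these as a subset, so there are no further candidate keys.

{H}; {F, P}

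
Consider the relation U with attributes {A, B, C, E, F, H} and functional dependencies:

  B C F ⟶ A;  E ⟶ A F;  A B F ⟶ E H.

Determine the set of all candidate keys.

Attributes B, C never appear on any right-hand side, so every candidate key must contain {B, C}.
{B, C}⁺ = {B, C}, which is not all of the schema, so we must add further attributes.
{B, C, E}⁺: E→AF adds A, F; ABF→EH adds H → {A, B, C, E, F, H}. Minimal: {C, E}⁺ = {A, C, E, F}; {B, E}⁺ = {A, B, E, F, H}; {B, C}⁺ = {B, C} — none reach the full schema.
{B, C, F}⁺: BCF→A adds A; ABF→EH adds E, H → {A, B, C, E, F, H}. Minimal: {C, F}⁺ = {C, F}; {B, F}⁺ = {B, F}; {B, C}⁺ = {B, C} — none reach the full schema.

{B, C, E}, {B, C, F}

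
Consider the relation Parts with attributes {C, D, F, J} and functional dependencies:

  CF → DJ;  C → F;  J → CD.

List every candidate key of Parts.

{C}⁺: C→F adds F; CF→DJ adds D, J → {C, D, F, J}.
{J}⁺: J→CD adds C, D; C→F adds F → {C, D, F, J}.

C, J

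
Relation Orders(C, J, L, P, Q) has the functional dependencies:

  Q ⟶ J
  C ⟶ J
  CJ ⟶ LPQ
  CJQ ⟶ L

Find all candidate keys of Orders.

Attribute C never appears on the right-hand side of any dependency, so C must belong to every candidate key.
{C}⁺ = {C, J, L, P, Q}, which is all of the schema, so {C} is the only candidate key.

C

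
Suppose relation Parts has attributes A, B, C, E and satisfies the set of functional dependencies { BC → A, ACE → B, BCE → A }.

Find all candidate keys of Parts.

{A, C, E}, {B, C, E}

Attributes C, E never appear on any right-hand side, so every candidate key must contain {C, E}.
{C, E}⁺ = {C, E}, which is not all of the schema, so we must add further attributes.
{A, C, E}⁺: ACE→B adds B → {A, B, C, E}. Minimal: {C, E}⁺ = {C, E}; {A, E}⁺ = {A, E}; {A, C}⁺ = {A, C} — none reach the full schema.
{B, C, E}⁺: BC→A adds A → {A, B, C, E}. Minimal: {C, E}⁺ = {C, E}; {B, E}⁺ = {B, E}; {B, C}⁺ = {A, B, C} — none reach the full schema.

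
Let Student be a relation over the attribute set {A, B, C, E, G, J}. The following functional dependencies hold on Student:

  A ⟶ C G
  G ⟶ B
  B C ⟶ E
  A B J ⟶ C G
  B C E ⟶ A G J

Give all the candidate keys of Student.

{A}⁺: A→CG adds C, G; G→B adds B; BC→E adds E; BCE→AGJ adds J → {A, B, C, E, G, J}.
{B, C}⁺: BC→E adds E; BCE→AGJ adds A, G, J → {A, B, C, E, G, J}. Minimal: {C}⁺ = {C}; {B}⁺ = {B} — none reach the full schema.
{C, G}⁺: G→B adds B; BC→E adds E; BCE→AGJ adds A, J → {A, B, C, E, G, J}. Minimal: {G}⁺ = {B, G}; {C}⁺ = {C} — none reach the full schema.
Any other superkey contains one of these as a subset, so there are no further candidate keys.

(A), (B, C), (C, G)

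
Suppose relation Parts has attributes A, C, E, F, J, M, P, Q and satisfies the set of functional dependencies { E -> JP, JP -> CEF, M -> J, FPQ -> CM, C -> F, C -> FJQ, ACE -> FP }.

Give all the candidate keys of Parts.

Attribute A never appears on the right-hand side of any dependency, so A must belong to every candidate key.
{A}⁺ = {A}, which is not all of the schema, so we must add further attributes.
{A, E}⁺: E→JP adds J, P; JP→CEF adds C, F; C→FJQ adds Q; FPQ→CM adds M → {A, C, E, F, J, M, P, Q}. Minimal: {E}⁺ = {C, E, F, J, M, P, Q}; {A}⁺ = {A} — none reach the full schema.
{A, C, P}⁺: C→F adds F; C→FJQ adds J, Q; JP→CEF adds E; FPQ→CM adds M → {A, C, E, F, J, M, P, Q}. Minimal: {C, P}⁺ = {C, E, F, J, M, P, Q}; {A, P}⁺ = {A, P}; {A, C}⁺ = {A, C, F, J, Q} — none reach the full schema.
{A, J, P}⁺: JP→CEF adds C, E, F; C→FJQ adds Q; FPQ→CM adds M → {A, C, E, F, J, M, P, Q}. Minimal: {J, P}⁺ = {C, E, F, J, M, P, Q}; {A, P}⁺ = {A, P}; {A, J}⁺ = {A, J} — none reach the full schema.
{A, M, P}⁺: M→J adds J; JP→CEF adds C, E, F; C→FJQ adds Q → {A, C, E, F, J, M, P, Q}. Minimal: {M, P}⁺ = {C, E, F, J, M, P, Q}; {A, P}⁺ = {A, P}; {A, M}⁺ = {A, J, M} — none reach the full schema.
{A, F, P, Q}⁺: FPQ→CM adds C, M; C→FJQ adds J; JP→CEF adds E → {A, C, E, F, J, M, P, Q}. Minimal: {F, P, Q}⁺ = {C, E, F, J, M, P, Q}; {A, P, Q}⁺ = {A, P, Q}; {A, F, Q}⁺ = {A, F, Q}; … — none reach the full schema.
Any other superkey contains one of these as a subset, so there are no further candidate keys.

{A, E}, {A, C, P}, {A, J, P}, {A, M, P}, {A, F, P, Q}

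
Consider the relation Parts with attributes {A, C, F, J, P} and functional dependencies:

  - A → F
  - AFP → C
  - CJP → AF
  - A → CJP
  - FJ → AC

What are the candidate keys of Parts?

{A}⁺: A→F adds F; A→CJP adds C, J, P → {A, C, F, J, P}.
{F, J}⁺: FJ→AC adds A, C; A→CJP adds P → {A, C, F, J, P}. Minimal: {J}⁺ = {J}; {F}⁺ = {F} — none reach the full schema.
{C, J, P}⁺: CJP→AF adds A, F → {A, C, F, J, P}. Minimal: {J, P}⁺ = {J, P}; {C, P}⁺ = {C, P}; {C, J}⁺ = {C, J} — none reach the full schema.

(A), (F, J), (C, J, P)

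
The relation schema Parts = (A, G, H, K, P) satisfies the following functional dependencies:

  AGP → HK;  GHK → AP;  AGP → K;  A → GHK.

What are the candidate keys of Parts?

{A}⁺: A→GHK adds G, H, K; GHK→AP adds P → {A, G, H, K, P}.
{G, H, K}⁺: GHK→AP adds A, P → {A, G, H, K, P}. Minimal: {H, K}⁺ = {H, K}; {G, K}⁺ = {G, K}; {G, H}⁺ = {G, H} — none reach the full schema.
Any other superkey contains one of these as a subset, so there are no further candidate keys.

{A}; {G, H, K}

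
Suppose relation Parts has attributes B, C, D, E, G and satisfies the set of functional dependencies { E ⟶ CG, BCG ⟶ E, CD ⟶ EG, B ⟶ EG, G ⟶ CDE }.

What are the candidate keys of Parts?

{B}⁺: B→EG adds E, G; G→CDE adds C, D → {B, C, D, E, G}.
No other minimal superkey exists.

(B)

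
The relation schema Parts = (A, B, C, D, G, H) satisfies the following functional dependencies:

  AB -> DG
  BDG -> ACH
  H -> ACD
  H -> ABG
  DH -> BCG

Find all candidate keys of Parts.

{H}, {A, B}, {B, D, G}

{H}⁺: H→ACD adds A, C, D; H→ABG adds B, G → {A, B, C, D, G, H}.
{A, B}⁺: AB→DG adds D, G; BDG→ACH adds C, H → {A, B, C, D, G, H}. Minimal: {B}⁺ = {B}; {A}⁺ = {A} — none reach the full schema.
{B, D, G}⁺: BDG→ACH adds A, C, H → {A, B, C, D, G, H}. Minimal: {D, G}⁺ = {D, G}; {B, G}⁺ = {B, G}; {B, D}⁺ = {B, D} — none reach the full schema.
Any other superkey contains one of these as a subset, so there are no further candidate keys.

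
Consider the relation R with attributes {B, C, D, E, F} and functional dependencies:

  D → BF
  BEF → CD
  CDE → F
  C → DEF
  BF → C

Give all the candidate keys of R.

C, D, BF

{C}⁺: C→DEF adds D, E, F; D→BF adds B → {B, C, D, E, F}.
{D}⁺: D→BF adds B, F; BF→C adds C; C→DEF adds E → {B, C, D, E, F}.
{B, F}⁺: BF→C adds C; C→DEF adds D, E → {B, C, D, E, F}.
Any other superkey contains one of these as a subset, so there are no further candidate keys.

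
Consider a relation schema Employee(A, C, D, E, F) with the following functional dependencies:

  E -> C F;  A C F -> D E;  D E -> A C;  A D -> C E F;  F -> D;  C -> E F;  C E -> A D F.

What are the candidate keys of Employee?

{C}⁺: C→EF adds E, F; CE→ADF adds A, D → {A, C, D, E, F}.
{E}⁺: E→CF adds C, F; F→D adds D; CE→ADF adds A → {A, C, D, E, F}.
{A, D}⁺: AD→CEF adds C, E, F → {A, C, D, E, F}.
{A, F}⁺: F→D adds D; AD→CEF adds C, E → {A, C, D, E, F}.

{C}, {E}, {A, D}, {A, F}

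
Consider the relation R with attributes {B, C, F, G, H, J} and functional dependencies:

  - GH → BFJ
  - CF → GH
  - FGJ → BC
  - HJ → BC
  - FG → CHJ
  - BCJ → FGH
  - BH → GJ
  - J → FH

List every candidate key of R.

{J}⁺: J→FH adds F, H; HJ→BC adds B, C; BCJ→FGH adds G → {B, C, F, G, H, J}.
{B, H}⁺: BH→GJ adds G, J; J→FH adds F; FGJ→BC adds C → {B, C, F, G, H, J}.
{C, F}⁺: CF→GH adds G, H; FG→CHJ adds J; GH→BFJ adds B → {B, C, F, G, H, J}.
{F, G}⁺: FG→CHJ adds C, H, J; GH→BFJ adds B → {B, C, F, G, H, J}.
{G, H}⁺: GH→BFJ adds B, F, J; FGJ→BC adds C → {B, C, F, G, H, J}.
Any other superkey contains one of these as a subset, so there are no further candidate keys.

{J}, {B, H}, {C, F}, {F, G}, {G, H}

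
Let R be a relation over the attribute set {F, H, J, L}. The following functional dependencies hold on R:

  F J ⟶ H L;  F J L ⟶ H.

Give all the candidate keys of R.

{F, J}

Attributes F, J never appear on any right-hand side, so every candidate key must contain {F, J}.
{F, J}⁺ = {F, H, J, L}, which is all of the schema, so {F, J} is the only candidate key.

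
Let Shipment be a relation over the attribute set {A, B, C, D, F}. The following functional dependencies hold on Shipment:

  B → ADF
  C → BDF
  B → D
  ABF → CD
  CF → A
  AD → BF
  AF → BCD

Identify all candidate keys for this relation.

{B}⁺: B→ADF adds A, D, F; ABF→CD adds C → {A, B, C, D, F}.
{C}⁺: C→BDF adds B, D, F; CF→A adds A → {A, B, C, D, F}.
{A, D}⁺: AD→BF adds B, F; AF→BCD adds C → {A, B, C, D, F}. Minimal: {D}⁺ = {D}; {A}⁺ = {A} — none reach the full schema.
{A, F}⁺: AF→BCD adds B, C, D → {A, B, C, D, F}. Minimal: {F}⁺ = {F}; {A}⁺ = {A} — none reach the full schema.
Any other superkey contains one of these as a subset, so there are no further candidate keys.

B, C, AD, AF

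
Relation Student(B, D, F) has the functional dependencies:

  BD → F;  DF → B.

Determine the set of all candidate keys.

Attribute D never appears on the right-hand side of any dependency, so D must belong to every candidate key.
{D}⁺ = {D}, which is not all of the schema, so we must add further attributes.
{B, D}⁺: BD→F adds F → {B, D, F}. Minimal: {D}⁺ = {D}; {B}⁺ = {B} — none reach the full schema.
{D, F}⁺: DF→B adds B → {B, D, F}. Minimal: {F}⁺ = {F}; {D}⁺ = {D} — none reach the full schema.

{B, D}, {D, F}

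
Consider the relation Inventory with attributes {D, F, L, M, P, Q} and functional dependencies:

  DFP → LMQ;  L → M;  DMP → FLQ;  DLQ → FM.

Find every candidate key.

{D, F, P}⁺: DFP→LMQ adds L, M, Q → {D, F, L, M, P, Q}. Minimal: {F, P}⁺ = {F, P}; {D, P}⁺ = {D, P}; {D, F}⁺ = {D, F} — none reach the full schema.
{D, L, P}⁺: L→M adds M; DMP→FLQ adds F, Q → {D, F, L, M, P, Q}. Minimal: {L, P}⁺ = {L, M, P}; {D, P}⁺ = {D, P}; {D, L}⁺ = {D, L, M} — none reach the full schema.
{D, M, P}⁺: DMP→FLQ adds F, L, Q → {D, F, L, M, P, Q}. Minimal: {M, P}⁺ = {M, P}; {D, P}⁺ = {D, P}; {D, M}⁺ = {D, M} — none reach the full schema.
Any other superkey contains one of these as a subset, so there are no further candidate keys.

{D, F, P}; {D, L, P}; {D, M, P}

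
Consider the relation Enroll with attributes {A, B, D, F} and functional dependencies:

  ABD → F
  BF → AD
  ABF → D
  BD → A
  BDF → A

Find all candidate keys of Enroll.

Attribute B never appears on the right-hand side of any dependency, so B must belong to every candidate key.
{B}⁺ = {B}, which is not all of the schema, so we must add further attributes.
{B, D}⁺: BD→A adds A; ABD→F adds F → {A, B, D, F}. Minimal: {D}⁺ = {D}; {B}⁺ = {B} — none reach the full schema.
{B, F}⁺: BF→AD adds A, D → {A, B, D, F}. Minimal: {F}⁺ = {F}; {B}⁺ = {B} — none reach the full schema.
Any other superkey contains one of these as a subset, so there are no further candidate keys.

{B, D}, {B, F}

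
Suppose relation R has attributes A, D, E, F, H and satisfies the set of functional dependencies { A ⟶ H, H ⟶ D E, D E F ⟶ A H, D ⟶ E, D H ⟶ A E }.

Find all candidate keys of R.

Attribute F never appears on the right-hand side of any dependency, so F must belong to every candidate key.
{F}⁺ = {F}, which is not all of the schema, so we must add further attributes.
{A, F}⁺: A→H adds H; H→DE adds D, E → {A, D, E, F, H}. Minimal: {F}⁺ = {F}; {A}⁺ = {A, D, E, H} — none reach the full schema.
{D, F}⁺: D→E adds E; DEF→AH adds A, H → {A, D, E, F, H}. Minimal: {F}⁺ = {F}; {D}⁺ = {D, E} — none reach the full schema.
{F, H}⁺: H→DE adds D, E; DEF→AH adds A → {A, D, E, F, H}. Minimal: {H}⁺ = {A, D, E, H}; {F}⁺ = {F} — none reach the full schema.

{A, F}; {D, F}; {F, H}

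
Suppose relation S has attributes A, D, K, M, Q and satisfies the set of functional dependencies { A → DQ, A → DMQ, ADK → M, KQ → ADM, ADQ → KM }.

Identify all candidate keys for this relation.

{A}⁺: A→DQ adds D, Q; A→DMQ adds M; ADQ→KM adds K → {A, D, K, M, Q}.
{K, Q}⁺: KQ→ADM adds A, D, M → {A, D, K, M, Q}. Minimal: {Q}⁺ = {Q}; {K}⁺ = {K} — none reach the full schema.

A, KQ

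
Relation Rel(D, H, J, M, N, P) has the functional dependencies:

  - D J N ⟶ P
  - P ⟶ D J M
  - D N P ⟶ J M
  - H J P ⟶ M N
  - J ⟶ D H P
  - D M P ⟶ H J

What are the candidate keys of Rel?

{J}⁺: J→DHP adds D, H, P; P→DJM adds M; HJP→MN adds N → {D, H, J, M, N, P}.
{P}⁺: P→DJM adds D, J, M; J→DHP adds H; HJP→MN adds N → {D, H, J, M, N, P}.

{J}; {P}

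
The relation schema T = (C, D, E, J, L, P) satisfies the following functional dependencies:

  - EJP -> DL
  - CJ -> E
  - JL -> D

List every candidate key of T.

Attributes C, J, P never appear on any right-hand side, so every candidate key must contain {C, J, P}.
{C, J, P}⁺ = {C, D, E, J, L, P}, which is all of the schema, so {C, J, P} is the only candidate key.

(C, J, P)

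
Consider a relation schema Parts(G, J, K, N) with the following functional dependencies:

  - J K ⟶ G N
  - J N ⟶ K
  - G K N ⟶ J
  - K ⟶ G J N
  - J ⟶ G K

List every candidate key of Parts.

{J}⁺: J→GK adds G, K; JK→GN adds N → {G, J, K, N}.
{K}⁺: K→GJN adds G, J, N → {G, J, K, N}.

J; K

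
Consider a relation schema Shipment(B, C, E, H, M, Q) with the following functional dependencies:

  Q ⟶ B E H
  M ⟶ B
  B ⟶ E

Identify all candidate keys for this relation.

CMQ

Attributes C, M, Q never appear on any right-hand side, so every candidate key must contain {C, M, Q}.
{C, M, Q}⁺ = {B, C, E, H, M, Q}, which is all of the schema, so {C, M, Q} is the only candidate key.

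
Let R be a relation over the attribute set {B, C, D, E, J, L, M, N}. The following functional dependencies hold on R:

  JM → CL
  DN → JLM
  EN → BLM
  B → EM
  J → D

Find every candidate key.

{B, D, N}, {B, J, N}, {D, E, N}, {E, J, N}

Attribute N never appears on the right-hand side of any dependency, so N must belong to every candidate key.
{N}⁺ = {N}, which is not all of the schema, so we must add further attributes.
{B, D, N}⁺: DN→JLM adds J, L, M; B→EM adds E; JM→CL adds C → {B, C, D, E, J, L, M, N}. Minimal: {D, N}⁺ = {C, D, J, L, M, N}; {B, N}⁺ = {B, E, L, M, N}; {B, D}⁺ = {B, D, E, M} — none reach the full schema.
{B, J, N}⁺: B→EM adds E, M; J→D adds D; JM→CL adds C, L → {B, C, D, E, J, L, M, N}. Minimal: {J, N}⁺ = {C, D, J, L, M, N}; {B, N}⁺ = {B, E, L, M, N}; {B, J}⁺ = {B, C, D, E, J, L, M} — none reach the full schema.
{D, E, N}⁺: DN→JLM adds J, L, M; EN→BLM adds B; JM→CL adds C → {B, C, D, E, J, L, M, N}. Minimal: {E, N}⁺ = {B, E, L, M, N}; {D, N}⁺ = {C, D, J, L, M, N}; {D, E}⁺ = {D, E} — none reach the full schema.
{E, J, N}⁺: EN→BLM adds B, L, M; J→D adds D; JM→CL adds C → {B, C, D, E, J, L, M, N}. Minimal: {J, N}⁺ = {C, D, J, L, M, N}; {E, N}⁺ = {B, E, L, M, N}; {E, J}⁺ = {D, E, J} — none reach the full schema.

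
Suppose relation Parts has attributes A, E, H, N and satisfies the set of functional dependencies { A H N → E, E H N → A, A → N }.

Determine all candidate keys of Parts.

(A, H), (E, H, N)

Attribute H never appears on the right-hand side of any dependency, so H must belong to every candidate key.
{H}⁺ = {H}, which is not all of the schema, so we must add further attributes.
{A, H}⁺: A→N adds N; AHN→E adds E → {A, E, H, N}. Minimal: {H}⁺ = {H}; {A}⁺ = {A, N} — none reach the full schema.
{E, H, N}⁺: EHN→A adds A → {A, E, H, N}. Minimal: {H, N}⁺ = {H, N}; {E, N}⁺ = {E, N}; {E, H}⁺ = {E, H} — none reach the full schema.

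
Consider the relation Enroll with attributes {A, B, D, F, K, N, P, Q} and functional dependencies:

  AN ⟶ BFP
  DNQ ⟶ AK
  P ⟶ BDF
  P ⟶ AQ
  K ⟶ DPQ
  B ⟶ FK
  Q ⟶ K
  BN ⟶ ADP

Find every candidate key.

Attribute N never appears on the right-hand side of any dependency, so N must belong to every candidate key.
{N}⁺ = {N}, which is not all of the schema, so we must add further attributes.
{A, N}⁺: AN→BFP adds B, F, P; P→BDF adds D; P→AQ adds Q; B→FK adds K → {A, B, D, F, K, N, P, Q}. Minimal: {N}⁺ = {N}; {A}⁺ = {A} — none reach the full schema.
{B, N}⁺: B→FK adds F, K; BN→ADP adds A, D, P; P→AQ adds Q → {A, B, D, F, K, N, P, Q}. Minimal: {N}⁺ = {N}; {B}⁺ = {A, B, D, F, K, P, Q} — none reach the full schema.
{K, N}⁺: K→DPQ adds D, P, Q; DNQ→AK adds A; P→BDF adds B, F → {A, B, D, F, K, N, P, Q}. Minimal: {N}⁺ = {N}; {K}⁺ = {A, B, D, F, K, P, Q} — none reach the full schema.
{N, P}⁺: P→BDF adds B, D, F; P→AQ adds A, Q; B→FK adds K → {A, B, D, F, K, N, P, Q}. Minimal: {P}⁺ = {A, B, D, F, K, P, Q}; {N}⁺ = {N} — none reach the full schema.
{N, Q}⁺: Q→K adds K; K→DPQ adds D, P; DNQ→AK adds A; P→BDF adds B, F → {A, B, D, F, K, N, P, Q}. Minimal: {Q}⁺ = {A, B, D, F, K, P, Q}; {N}⁺ = {N} — none reach the full schema.
Any other superkey contains one of these as a subset, so there are no further candidate keys.

{A, N}, {B, N}, {K, N}, {N, P}, {N, Q}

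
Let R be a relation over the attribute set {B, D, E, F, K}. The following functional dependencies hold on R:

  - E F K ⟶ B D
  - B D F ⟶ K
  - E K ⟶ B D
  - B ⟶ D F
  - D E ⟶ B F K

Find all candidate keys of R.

{B, E}⁺: B→DF adds D, F; DE→BFK adds K → {B, D, E, F, K}. Minimal: {E}⁺ = {E}; {B}⁺ = {B, D, F, K} — none reach the full schema.
{D, E}⁺: DE→BFK adds B, F, K → {B, D, E, F, K}. Minimal: {E}⁺ = {E}; {D}⁺ = {D} — none reach the full schema.
{E, K}⁺: EK→BD adds B, D; B→DF adds F → {B, D, E, F, K}. Minimal: {K}⁺ = {K}; {E}⁺ = {E} — none reach the full schema.

{B, E}, {D, E}, {E, K}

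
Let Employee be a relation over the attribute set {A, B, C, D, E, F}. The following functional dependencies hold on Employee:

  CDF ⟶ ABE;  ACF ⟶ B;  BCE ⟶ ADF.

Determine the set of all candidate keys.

BCE, CDF, ACEF

{B, C, E}⁺: BCE→ADF adds A, D, F → {A, B, C, D, E, F}. Minimal: {C, E}⁺ = {C, E}; {B, E}⁺ = {B, E}; {B, C}⁺ = {B, C} — none reach the full schema.
{C, D, F}⁺: CDF→ABE adds A, B, E → {A, B, C, D, E, F}. Minimal: {D, F}⁺ = {D, F}; {C, F}⁺ = {C, F}; {C, D}⁺ = {C, D} — none reach the full schema.
{A, C, E, F}⁺: ACF→B adds B; BCE→ADF adds D → {A, B, C, D, E, F}. Minimal: {C, E, F}⁺ = {C, E, F}; {A, E, F}⁺ = {A, E, F}; {A, C, F}⁺ = {A, B, C, F}; … — none reach the full schema.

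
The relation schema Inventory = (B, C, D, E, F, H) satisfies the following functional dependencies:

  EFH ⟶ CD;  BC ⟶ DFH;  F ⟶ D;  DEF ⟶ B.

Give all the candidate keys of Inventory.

{B, C, E}⁺: BC→DFH adds D, F, H → {B, C, D, E, F, H}. Minimal: {C, E}⁺ = {C, E}; {B, E}⁺ = {B, E}; {B, C}⁺ = {B, C, D, F, H} — none reach the full schema.
{C, E, F}⁺: F→D adds D; DEF→B adds B; BC→DFH adds H → {B, C, D, E, F, H}. Minimal: {E, F}⁺ = {B, D, E, F}; {C, F}⁺ = {C, D, F}; {C, E}⁺ = {C, E} — none reach the full schema.
{E, F, H}⁺: EFH→CD adds C, D; DEF→B adds B → {B, C, D, E, F, H}. Minimal: {F, H}⁺ = {D, F, H}; {E, H}⁺ = {E, H}; {E, F}⁺ = {B, D, E, F} — none reach the full schema.

(B, C, E); (C, E, F); (E, F, H)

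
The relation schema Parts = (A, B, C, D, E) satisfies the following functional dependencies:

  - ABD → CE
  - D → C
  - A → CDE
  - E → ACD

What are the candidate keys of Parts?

Attribute B never appears on the right-hand side of any dependency, so B must belong to every candidate key.
{B}⁺ = {B}, which is not all of the schema, so we must add further attributes.
{A, B}⁺: A→CDE adds C, D, E → {A, B, C, D, E}. Minimal: {B}⁺ = {B}; {A}⁺ = {A, C, D, E} — none reach the full schema.
{B, E}⁺: E→ACD adds A, C, D → {A, B, C, D, E}. Minimal: {E}⁺ = {A, C, D, E}; {B}⁺ = {B} — none reach the full schema.

{A, B}; {B, E}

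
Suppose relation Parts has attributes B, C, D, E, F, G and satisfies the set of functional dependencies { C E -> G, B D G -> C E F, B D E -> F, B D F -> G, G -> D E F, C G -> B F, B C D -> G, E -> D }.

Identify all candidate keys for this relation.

{B, E}⁺: E→D adds D; BDE→F adds F; BDF→G adds G; BDG→CEF adds C → {B, C, D, E, F, G}. Minimal: {E}⁺ = {D, E}; {B}⁺ = {B} — none reach the full schema.
{B, G}⁺: G→DEF adds D, E, F; BDG→CEF adds C → {B, C, D, E, F, G}. Minimal: {G}⁺ = {D, E, F, G}; {B}⁺ = {B} — none reach the full schema.
{C, E}⁺: CE→G adds G; G→DEF adds D, F; CG→BF adds B → {B, C, D, E, F, G}. Minimal: {E}⁺ = {D, E}; {C}⁺ = {C} — none reach the full schema.
{C, G}⁺: G→DEF adds D, E, F; CG→BF adds B → {B, C, D, E, F, G}. Minimal: {G}⁺ = {D, E, F, G}; {C}⁺ = {C} — none reach the full schema.
{B, C, D}⁺: BCD→G adds G; BDG→CEF adds E, F → {B, C, D, E, F, G}. Minimal: {C, D}⁺ = {C, D}; {B, D}⁺ = {B, D}; {B, C}⁺ = {B, C} — none reach the full schema.
{B, D, F}⁺: BDF→G adds G; G→DEF adds E; BDG→CEF adds C → {B, C, D, E, F, G}. Minimal: {D, F}⁺ = {D, F}; {B, F}⁺ = {B, F}; {B, D}⁺ = {B, D} — none reach the full schema.
Any other superkey contains one of these as a subset, so there are no further candidate keys.

{B, E}, {B, G}, {C, E}, {C, G}, {B, C, D}, {B, D, F}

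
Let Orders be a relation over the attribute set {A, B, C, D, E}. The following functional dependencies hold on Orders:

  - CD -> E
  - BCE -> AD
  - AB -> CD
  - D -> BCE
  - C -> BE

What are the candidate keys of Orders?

{C}⁺: C→BE adds B, E; BCE→AD adds A, D → {A, B, C, D, E}.
{D}⁺: D→BCE adds B, C, E; BCE→AD adds A → {A, B, C, D, E}.
{A, B}⁺: AB→CD adds C, D; D→BCE adds E → {A, B, C, D, E}. Minimal: {B}⁺ = {B}; {A}⁺ = {A} — none reach the full schema.

{C}, {D}, {A, B}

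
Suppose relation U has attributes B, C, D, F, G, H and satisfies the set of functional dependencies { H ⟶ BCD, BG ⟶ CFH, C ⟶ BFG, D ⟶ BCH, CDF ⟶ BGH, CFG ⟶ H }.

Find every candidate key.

{C}⁺: C→BFG adds B, F, G; CFG→H adds H; H→BCD adds D → {B, C, D, F, G, H}.
{D}⁺: D→BCH adds B, C, H; C→BFG adds F, G → {B, C, D, F, G, H}.
{H}⁺: H→BCD adds B, C, D; C→BFG adds F, G → {B, C, D, F, G, H}.
{B, G}⁺: BG→CFH adds C, F, H; H→BCD adds D → {B, C, D, F, G, H}. Minimal: {G}⁺ = {G}; {B}⁺ = {B} — none reach the full schema.

C, D, H, BG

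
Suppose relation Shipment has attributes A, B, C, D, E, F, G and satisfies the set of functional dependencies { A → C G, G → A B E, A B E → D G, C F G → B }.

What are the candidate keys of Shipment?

Attribute F never appears on the right-hand side of any dependency, so F must belong to every candidate key.
{F}⁺ = {F}, which is not all of the schema, so we must add further attributes.
{A, F}⁺: A→CG adds C, G; G→ABE adds B, E; ABE→DG adds D → {A, B, C, D, E, F, G}. Minimal: {F}⁺ = {F}; {A}⁺ = {A, B, C, D, E, G} — none reach the full schema.
{F, G}⁺: G→ABE adds A, B, E; ABE→DG adds D; A→CG adds C → {A, B, C, D, E, F, G}. Minimal: {G}⁺ = {A, B, C, D, E, G}; {F}⁺ = {F} — none reach the full schema.

(A, F), (F, G)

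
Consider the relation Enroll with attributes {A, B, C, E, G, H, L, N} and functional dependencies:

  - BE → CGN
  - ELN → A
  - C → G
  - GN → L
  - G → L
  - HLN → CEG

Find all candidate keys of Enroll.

Attributes B, H never appear on any right-hand side, so every candidate key must contain {B, H}.
{B, H}⁺ = {B, H}, which is not all of the schema, so we must add further attributes.
{B, E, H}⁺: BE→CGN adds C, G, N; GN→L adds L; ELN→A adds A → {A, B, C, E, G, H, L, N}.
{B, C, H, N}⁺: C→G adds G; GN→L adds L; HLN→CEG adds E; ELN→A adds A → {A, B, C, E, G, H, L, N}.
{B, G, H, N}⁺: GN→L adds L; HLN→CEG adds C, E; ELN→A adds A → {A, B, C, E, G, H, L, N}.
{B, H, L, N}⁺: HLN→CEG adds C, E, G; ELN→A adds A → {A, B, C, E, G, H, L, N}.

{B, E, H}, {B, C, H, N}, {B, G, H, N}, {B, H, L, N}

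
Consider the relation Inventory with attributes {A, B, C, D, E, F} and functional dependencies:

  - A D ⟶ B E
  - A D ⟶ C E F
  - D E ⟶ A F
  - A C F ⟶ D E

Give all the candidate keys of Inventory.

{A, D}, {D, E}, {A, C, F}

{A, D}⁺: AD→BE adds B, E; AD→CEF adds C, F → {A, B, C, D, E, F}. Minimal: {D}⁺ = {D}; {A}⁺ = {A} — none reach the full schema.
{D, E}⁺: DE→AF adds A, F; AD→BE adds B; AD→CEF adds C → {A, B, C, D, E, F}. Minimal: {E}⁺ = {E}; {D}⁺ = {D} — none reach the full schema.
{A, C, F}⁺: ACF→DE adds D, E; AD→BE adds B → {A, B, C, D, E, F}. Minimal: {C, F}⁺ = {C, F}; {A, F}⁺ = {A, F}; {A, C}⁺ = {A, C} — none reach the full schema.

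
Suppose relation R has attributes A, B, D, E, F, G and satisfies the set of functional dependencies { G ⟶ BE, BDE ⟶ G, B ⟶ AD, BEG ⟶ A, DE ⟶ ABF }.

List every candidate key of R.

G, BE, DE

{G}⁺: G→BE adds B, E; B→AD adds A, D; DE→ABF adds F → {A, B, D, E, F, G}.
{B, E}⁺: B→AD adds A, D; DE→ABF adds F; BDE→G adds G → {A, B, D, E, F, G}.
{D, E}⁺: DE→ABF adds A, B, F; BDE→G adds G → {A, B, D, E, F, G}.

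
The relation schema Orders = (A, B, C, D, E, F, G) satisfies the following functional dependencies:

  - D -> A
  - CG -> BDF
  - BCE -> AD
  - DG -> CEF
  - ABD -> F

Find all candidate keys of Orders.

{C, G}, {D, G}

{C, G}⁺: CG→BDF adds B, D, F; DG→CEF adds E; D→A adds A → {A, B, C, D, E, F, G}. Minimal: {G}⁺ = {G}; {C}⁺ = {C} — none reach the full schema.
{D, G}⁺: D→A adds A; DG→CEF adds C, E, F; CG→BDF adds B → {A, B, C, D, E, F, G}. Minimal: {G}⁺ = {G}; {D}⁺ = {A, D} — none reach the full schema.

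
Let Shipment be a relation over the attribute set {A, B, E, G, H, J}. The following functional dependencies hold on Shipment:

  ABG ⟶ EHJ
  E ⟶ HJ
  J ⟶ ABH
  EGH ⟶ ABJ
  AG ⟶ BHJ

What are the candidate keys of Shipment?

{A, G}, {E, G}, {G, J}

Attribute G never appears on the right-hand side of any dependency, so G must belong to every candidate key.
{G}⁺ = {G}, which is not all of the schema, so we must add further attributes.
{A, G}⁺: AG→BHJ adds B, H, J; ABG→EHJ adds E → {A, B, E, G, H, J}.
{E, G}⁺: E→HJ adds H, J; J→ABH adds A, B → {A, B, E, G, H, J}.
{G, J}⁺: J→ABH adds A, B, H; ABG→EHJ adds E → {A, B, E, G, H, J}.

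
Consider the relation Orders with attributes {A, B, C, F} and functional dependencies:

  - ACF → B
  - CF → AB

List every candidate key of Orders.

{C, F}

Attributes C, F never appear on any right-hand side, so every candidate key must contain {C, F}.
{C, F}⁺ = {A, B, C, F}, which is all of the schema, so {C, F} is the only candidate key.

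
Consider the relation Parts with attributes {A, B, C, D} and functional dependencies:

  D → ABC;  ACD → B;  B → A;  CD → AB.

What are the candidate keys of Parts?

{D}⁺: D→ABC adds A, B, C → {A, B, C, D}.

{D}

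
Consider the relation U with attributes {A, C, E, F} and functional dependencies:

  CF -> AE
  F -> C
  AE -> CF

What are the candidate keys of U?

{F}⁺: F→C adds C; CF→AE adds A, E → {A, C, E, F}.
{A, E}⁺: AE→CF adds C, F → {A, C, E, F}. Minimal: {E}⁺ = {E}; {A}⁺ = {A} — none reach the full schema.

(F), (A, E)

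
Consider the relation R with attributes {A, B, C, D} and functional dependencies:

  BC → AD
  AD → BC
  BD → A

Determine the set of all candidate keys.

{A, D}⁺: AD→BC adds B, C → {A, B, C, D}. Minimal: {D}⁺ = {D}; {A}⁺ = {A} — none reach the full schema.
{B, C}⁺: BC→AD adds A, D → {A, B, C, D}. Minimal: {C}⁺ = {C}; {B}⁺ = {B} — none reach the full schema.
{B, D}⁺: BD→A adds A; AD→BC adds C → {A, B, C, D}. Minimal: {D}⁺ = {D}; {B}⁺ = {B} — none reach the full schema.

{A, D}, {B, C}, {B, D}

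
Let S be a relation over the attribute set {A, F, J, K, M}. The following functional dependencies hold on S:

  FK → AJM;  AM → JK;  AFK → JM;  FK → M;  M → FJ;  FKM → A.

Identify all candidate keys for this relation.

{A, M}, {F, K}, {K, M}

{A, M}⁺: AM→JK adds J, K; M→FJ adds F → {A, F, J, K, M}. Minimal: {M}⁺ = {F, J, M}; {A}⁺ = {A} — none reach the full schema.
{F, K}⁺: FK→AJM adds A, J, M → {A, F, J, K, M}. Minimal: {K}⁺ = {K}; {F}⁺ = {F} — none reach the full schema.
{K, M}⁺: M→FJ adds F, J; FKM→A adds A → {A, F, J, K, M}. Minimal: {M}⁺ = {F, J, M}; {K}⁺ = {K} — none reach the full schema.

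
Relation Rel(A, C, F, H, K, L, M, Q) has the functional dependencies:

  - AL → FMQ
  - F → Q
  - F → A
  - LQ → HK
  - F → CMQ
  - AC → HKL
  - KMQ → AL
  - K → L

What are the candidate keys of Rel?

{F}, {A, C}, {A, K}, {A, L}, {K, M, Q}, {L, M, Q}

{F}⁺: F→Q adds Q; F→A adds A; F→CMQ adds C, M; AC→HKL adds H, K, L → {A, C, F, H, K, L, M, Q}.
{A, C}⁺: AC→HKL adds H, K, L; AL→FMQ adds F, M, Q → {A, C, F, H, K, L, M, Q}.
{A, K}⁺: K→L adds L; AL→FMQ adds F, M, Q; LQ→HK adds H; F→CMQ adds C → {A, C, F, H, K, L, M, Q}.
{A, L}⁺: AL→FMQ adds F, M, Q; LQ→HK adds H, K; F→CMQ adds C → {A, C, F, H, K, L, M, Q}.
{K, M, Q}⁺: KMQ→AL adds A, L; AL→FMQ adds F; LQ→HK adds H; F→CMQ adds C → {A, C, F, H, K, L, M, Q}.
{L, M, Q}⁺: LQ→HK adds H, K; KMQ→AL adds A; AL→FMQ adds F; F→CMQ adds C → {A, C, F, H, K, L, M, Q}.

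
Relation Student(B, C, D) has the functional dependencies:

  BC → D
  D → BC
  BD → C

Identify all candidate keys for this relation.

{D}⁺: D→BC adds B, C → {B, C, D}.
{B, C}⁺: BC→D adds D → {B, C, D}. Minimal: {C}⁺ = {C}; {B}⁺ = {B} — none reach the full schema.

{D}, {B, C}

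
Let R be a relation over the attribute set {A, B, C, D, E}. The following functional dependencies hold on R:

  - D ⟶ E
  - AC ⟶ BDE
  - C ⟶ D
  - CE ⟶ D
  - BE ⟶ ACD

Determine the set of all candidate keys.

{A, C}, {B, C}, {B, D}, {B, E}

{A, C}⁺: AC→BDE adds B, D, E → {A, B, C, D, E}. Minimal: {C}⁺ = {C, D, E}; {A}⁺ = {A} — none reach the full schema.
{B, C}⁺: C→D adds D; D→E adds E; BE→ACD adds A → {A, B, C, D, E}. Minimal: {C}⁺ = {C, D, E}; {B}⁺ = {B} — none reach the full schema.
{B, D}⁺: D→E adds E; BE→ACD adds A, C → {A, B, C, D, E}. Minimal: {D}⁺ = {D, E}; {B}⁺ = {B} — none reach the full schema.
{B, E}⁺: BE→ACD adds A, C, D → {A, B, C, D, E}. Minimal: {E}⁺ = {E}; {B}⁺ = {B} — none reach the full schema.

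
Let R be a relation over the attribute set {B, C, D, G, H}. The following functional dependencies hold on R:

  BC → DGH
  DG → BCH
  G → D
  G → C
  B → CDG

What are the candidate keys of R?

{B}, {G}

{B}⁺: B→CDG adds C, D, G; BC→DGH adds H → {B, C, D, G, H}.
{G}⁺: G→D adds D; G→C adds C; DG→BCH adds B, H → {B, C, D, G, H}.
Any other superkey contains one of these as a subset, so there are no further candidate keys.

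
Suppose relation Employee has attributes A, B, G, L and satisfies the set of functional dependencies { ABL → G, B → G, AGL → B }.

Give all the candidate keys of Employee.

Attributes A, L never appear on any right-hand side, so every candidate key must contain {A, L}.
{A, L}⁺ = {A, L}, which is not all of the schema, so we must add further attributes.
{A, B, L}⁺: ABL→G adds G → {A, B, G, L}. Minimal: {B, L}⁺ = {B, G, L}; {A, L}⁺ = {A, L}; {A, B}⁺ = {A, B, G} — none reach the full schema.
{A, G, L}⁺: AGL→B adds B → {A, B, G, L}. Minimal: {G, L}⁺ = {G, L}; {A, L}⁺ = {A, L}; {A, G}⁺ = {A, G} — none reach the full schema.

{A, B, L}; {A, G, L}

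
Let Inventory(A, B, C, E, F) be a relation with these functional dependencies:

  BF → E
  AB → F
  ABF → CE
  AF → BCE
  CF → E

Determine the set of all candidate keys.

Attribute A never appears on the right-hand side of any dependency, so A must belong to every candidate key.
{A}⁺ = {A}, which is not all of the schema, so we must add further attributes.
{A, B}⁺: AB→F adds F; ABF→CE adds C, E → {A, B, C, E, F}. Minimal: {B}⁺ = {B}; {A}⁺ = {A} — none reach the full schema.
{A, F}⁺: AF→BCE adds B, C, E → {A, B, C, E, F}. Minimal: {F}⁺ = {F}; {A}⁺ = {A} — none reach the full schema.
Any other superkey contains one of these as a subset, so there are no further candidate keys.

AB, AF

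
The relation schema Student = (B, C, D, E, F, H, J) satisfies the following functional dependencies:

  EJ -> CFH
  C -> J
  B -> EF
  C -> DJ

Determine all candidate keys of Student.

Attribute B never appears on the right-hand side of any dependency, so B must belong to every candidate key.
{B}⁺ = {B, E, F}, which is not all of the schema, so we must add further attributes.
{B, C}⁺: C→J adds J; B→EF adds E, F; C→DJ adds D; EJ→CFH adds H → {B, C, D, E, F, H, J}.
{B, J}⁺: B→EF adds E, F; EJ→CFH adds C, H; C→DJ adds D → {B, C, D, E, F, H, J}.

(B, C), (B, J)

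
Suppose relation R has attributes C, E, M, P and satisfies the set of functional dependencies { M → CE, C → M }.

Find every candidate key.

CP, MP

Attribute P never appears on the right-hand side of any dependency, so P must belong to every candidate key.
{P}⁺ = {P}, which is not all of the schema, so we must add further attributes.
{C, P}⁺: C→M adds M; M→CE adds E → {C, E, M, P}. Minimal: {P}⁺ = {P}; {C}⁺ = {C, E, M} — none reach the full schema.
{M, P}⁺: M→CE adds C, E → {C, E, M, P}. Minimal: {P}⁺ = {P}; {M}⁺ = {C, E, M} — none reach the full schema.
Any other superkey contains one of these as a subset, so there are no further candidate keys.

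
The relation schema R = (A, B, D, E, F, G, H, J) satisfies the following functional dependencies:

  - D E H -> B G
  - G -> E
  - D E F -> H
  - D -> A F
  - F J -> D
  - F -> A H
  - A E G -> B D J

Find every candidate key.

{A, G}⁺: G→E adds E; AEG→BDJ adds B, D, J; D→AF adds F; F→AH adds H → {A, B, D, E, F, G, H, J}.
{D, E}⁺: D→AF adds A, F; F→AH adds H; DEH→BG adds B, G; AEG→BDJ adds J → {A, B, D, E, F, G, H, J}.
{D, G}⁺: G→E adds E; D→AF adds A, F; F→AH adds H; AEG→BDJ adds B, J → {A, B, D, E, F, G, H, J}.
{F, G}⁺: G→E adds E; F→AH adds A, H; AEG→BDJ adds B, D, J → {A, B, D, E, F, G, H, J}.
{E, F, J}⁺: FJ→D adds D; F→AH adds A, H; DEH→BG adds B, G → {A, B, D, E, F, G, H, J}.

AG; DE; DG; FG; EFJ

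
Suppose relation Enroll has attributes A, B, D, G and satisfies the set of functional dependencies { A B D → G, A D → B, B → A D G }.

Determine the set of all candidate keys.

{B}⁺: B→ADG adds A, D, G → {A, B, D, G}.
{A, D}⁺: AD→B adds B; B→ADG adds G → {A, B, D, G}. Minimal: {D}⁺ = {D}; {A}⁺ = {A} — none reach the full schema.
Any other superkey contains one of these as a subset, so there are no further candidate keys.

(B), (A, D)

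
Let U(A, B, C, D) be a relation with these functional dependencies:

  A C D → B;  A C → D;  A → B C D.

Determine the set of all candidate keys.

Attribute A never appears on the right-hand side of any dependency, so A must belong to every candidate key.
{A}⁺ = {A, B, C, D}, which is all of the schema, so {A} is the only candidate key.

{A}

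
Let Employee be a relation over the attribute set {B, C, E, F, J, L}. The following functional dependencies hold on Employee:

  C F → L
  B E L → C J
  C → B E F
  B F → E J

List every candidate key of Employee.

C, BEL, BFL

{C}⁺: C→BEF adds B, E, F; BF→EJ adds J; CF→L adds L → {B, C, E, F, J, L}.
{B, E, L}⁺: BEL→CJ adds C, J; C→BEF adds F → {B, C, E, F, J, L}. Minimal: {E, L}⁺ = {E, L}; {B, L}⁺ = {B, L}; {B, E}⁺ = {B, E} — none reach the full schema.
{B, F, L}⁺: BF→EJ adds E, J; BEL→CJ adds C → {B, C, E, F, J, L}. Minimal: {F, L}⁺ = {F, L}; {B, L}⁺ = {B, L}; {B, F}⁺ = {B, E, F, J} — none reach the full schema.
Any other superkey contains one of these as a subset, so there are no further candidate keys.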